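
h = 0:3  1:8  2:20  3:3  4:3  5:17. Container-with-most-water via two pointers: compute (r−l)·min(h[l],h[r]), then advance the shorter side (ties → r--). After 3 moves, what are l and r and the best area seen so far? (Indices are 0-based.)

l=2, r=4, best area=51

[0,5] min(3,17)*5=15 best=15 * → l++
[1,5] min(8,17)*4=32 best=32 * → l++
[2,5] min(20,17)*3=51 best=51 * → r--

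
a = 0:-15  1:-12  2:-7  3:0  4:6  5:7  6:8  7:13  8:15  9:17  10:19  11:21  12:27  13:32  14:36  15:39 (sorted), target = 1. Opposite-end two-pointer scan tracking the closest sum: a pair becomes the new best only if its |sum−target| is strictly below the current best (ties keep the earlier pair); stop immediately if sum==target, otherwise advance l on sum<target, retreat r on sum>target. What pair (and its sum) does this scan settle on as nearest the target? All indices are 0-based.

pair (-12, 13) with sum 1 (|Δ|=0)

[0,15] -15+39=24 d=23 * → r--
[0,14] -15+36=21 d=20 * → r--
[0,13] -15+32=17 d=16 * → r--
[0,12] -15+27=12 d=11 * → r--
[0,11] -15+21=6 d=5 * → r--
[0,10] -15+19=4 d=3 * → r--
[0,9] -15+17=2 d=1 * → r--
[0,8] -15+15=0 d=1 → l++
[1,8] -12+15=3 d=2 → r--
[1,7] -12+13=1 d=0 * → stop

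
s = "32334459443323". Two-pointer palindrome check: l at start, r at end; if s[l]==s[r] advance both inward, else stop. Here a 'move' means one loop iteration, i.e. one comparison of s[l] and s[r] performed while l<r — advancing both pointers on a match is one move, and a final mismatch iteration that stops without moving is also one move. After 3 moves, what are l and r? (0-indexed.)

l=3, r=10

l=0 r=13: '3'=='3', l++,r--
l=1 r=12: '2'=='2', l++,r--
l=2 r=11: '3'=='3', l++,r--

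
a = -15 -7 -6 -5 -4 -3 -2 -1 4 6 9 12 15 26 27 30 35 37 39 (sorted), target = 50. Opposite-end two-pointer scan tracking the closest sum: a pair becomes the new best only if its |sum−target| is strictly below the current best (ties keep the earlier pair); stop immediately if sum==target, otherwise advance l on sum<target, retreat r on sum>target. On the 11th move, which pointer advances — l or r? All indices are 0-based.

l=0 r=18: -15+39=24 d=26 *, l++
l=1 r=18: -7+39=32 d=18 *, l++
l=2 r=18: -6+39=33 d=17 *, l++
l=3 r=18: -5+39=34 d=16 *, l++
l=4 r=18: -4+39=35 d=15 *, l++
l=5 r=18: -3+39=36 d=14 *, l++
l=6 r=18: -2+39=37 d=13 *, l++
l=7 r=18: -1+39=38 d=12 *, l++
l=8 r=18: 4+39=43 d=7 *, l++
l=9 r=18: 6+39=45 d=5 *, l++
l=10 r=18: 9+39=48 d=2 *, l++

l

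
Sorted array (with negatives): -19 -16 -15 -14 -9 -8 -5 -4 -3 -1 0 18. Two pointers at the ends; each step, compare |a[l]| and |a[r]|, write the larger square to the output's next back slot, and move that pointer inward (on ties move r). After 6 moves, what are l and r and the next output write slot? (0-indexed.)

[0,11] |-19|>|18| out[11]=361 → l++
[1,11] |-16|<=|18| out[10]=324 → r--
[1,10] |-16|>|0| out[9]=256 → l++
[2,10] |-15|>|0| out[8]=225 → l++
[3,10] |-14|>|0| out[7]=196 → l++
[4,10] |-9|>|0| out[6]=81 → l++

l=5, r=10, next write slot=5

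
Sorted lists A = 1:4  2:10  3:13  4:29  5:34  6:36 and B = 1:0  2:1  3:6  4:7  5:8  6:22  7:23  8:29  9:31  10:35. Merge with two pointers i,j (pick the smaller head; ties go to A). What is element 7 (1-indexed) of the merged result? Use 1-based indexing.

merged[7] = 10

i=1 j=1: A[i]=4>B[j]=0 take 0, j++
i=1 j=2: A[i]=4>B[j]=1 take 1, j++
i=1 j=3: A[i]=4<=B[j]=6 take 4, i++
i=2 j=3: A[i]=10>B[j]=6 take 6, j++
i=2 j=4: A[i]=10>B[j]=7 take 7, j++
i=2 j=5: A[i]=10>B[j]=8 take 8, j++
i=2 j=6: A[i]=10<=B[j]=22 take 10, i++
i=3 j=6: A[i]=13<=B[j]=22 take 13, i++
i=4 j=6: A[i]=29>B[j]=22 take 22, j++
i=4 j=7: A[i]=29>B[j]=23 take 23, j++
i=4 j=8: A[i]=29<=B[j]=29 take 29, i++
i=5 j=8: A[i]=34>B[j]=29 take 29, j++
i=5 j=9: A[i]=34>B[j]=31 take 31, j++
i=5 j=10: A[i]=34<=B[j]=35 take 34, i++
i=6 j=10: A[i]=36>B[j]=35 take 35, j++
i=6 j=11: B done, take A[i]=36, i++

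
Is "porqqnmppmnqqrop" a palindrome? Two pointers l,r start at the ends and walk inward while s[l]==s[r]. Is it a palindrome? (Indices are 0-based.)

[0,15] 'p'=='p' → l++,r--
[1,14] 'o'=='o' → l++,r--
[2,13] 'r'=='r' → l++,r--
[3,12] 'q'=='q' → l++,r--
[4,11] 'q'=='q' → l++,r--
[5,10] 'n'=='n' → l++,r--
[6,9] 'm'=='m' → l++,r--
[7,8] 'p'=='p' → l++,r--

palindrome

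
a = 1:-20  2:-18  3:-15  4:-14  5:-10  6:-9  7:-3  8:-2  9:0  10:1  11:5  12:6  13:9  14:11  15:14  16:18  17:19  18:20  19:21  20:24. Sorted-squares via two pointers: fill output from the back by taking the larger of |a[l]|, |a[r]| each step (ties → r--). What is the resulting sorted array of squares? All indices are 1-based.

[0, 1, 4, 9, 25, 36, 81, 81, 100, 121, 196, 196, 225, 324, 324, 361, 400, 400, 441, 576]

l=1 r=20: |-20|<=|24| out[20]=576, r--
l=1 r=19: |-20|<=|21| out[19]=441, r--
l=1 r=18: |-20|<=|20| out[18]=400, r--
l=1 r=17: |-20|>|19| out[17]=400, l++
l=2 r=17: |-18|<=|19| out[16]=361, r--
l=2 r=16: |-18|<=|18| out[15]=324, r--
l=2 r=15: |-18|>|14| out[14]=324, l++
l=3 r=15: |-15|>|14| out[13]=225, l++
l=4 r=15: |-14|<=|14| out[12]=196, r--
l=4 r=14: |-14|>|11| out[11]=196, l++
l=5 r=14: |-10|<=|11| out[10]=121, r--
l=5 r=13: |-10|>|9| out[9]=100, l++
l=6 r=13: |-9|<=|9| out[8]=81, r--
l=6 r=12: |-9|>|6| out[7]=81, l++
l=7 r=12: |-3|<=|6| out[6]=36, r--
l=7 r=11: |-3|<=|5| out[5]=25, r--
l=7 r=10: |-3|>|1| out[4]=9, l++
l=8 r=10: |-2|>|1| out[3]=4, l++
l=9 r=10: |0|<=|1| out[2]=1, r--
l=9 r=9: |0|<=|0| out[1]=0, r--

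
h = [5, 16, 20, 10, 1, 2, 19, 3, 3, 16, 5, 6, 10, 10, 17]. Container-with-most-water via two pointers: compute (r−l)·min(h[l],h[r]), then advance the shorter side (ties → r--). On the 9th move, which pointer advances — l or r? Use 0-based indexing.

r

l=0 r=14: min(5,17)*14=70 best=70 *, l++
l=1 r=14: min(16,17)*13=208 best=208 *, l++
l=2 r=14: min(20,17)*12=204 best=208, r--
l=2 r=13: min(20,10)*11=110 best=208, r--
l=2 r=12: min(20,10)*10=100 best=208, r--
l=2 r=11: min(20,6)*9=54 best=208, r--
l=2 r=10: min(20,5)*8=40 best=208, r--
l=2 r=9: min(20,16)*7=112 best=208, r--
l=2 r=8: min(20,3)*6=18 best=208, r--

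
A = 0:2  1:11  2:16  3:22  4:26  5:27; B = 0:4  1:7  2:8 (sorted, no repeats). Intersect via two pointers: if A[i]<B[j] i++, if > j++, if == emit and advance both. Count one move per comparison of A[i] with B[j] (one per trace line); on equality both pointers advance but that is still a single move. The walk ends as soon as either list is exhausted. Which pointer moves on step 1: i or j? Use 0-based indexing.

i

[i=0,j=0] 2<4 → i++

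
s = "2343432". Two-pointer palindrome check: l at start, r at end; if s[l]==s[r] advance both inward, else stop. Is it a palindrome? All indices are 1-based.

[1,7] '2'=='2' → l++,r--
[2,6] '3'=='3' → l++,r--
[3,5] '4'=='4' → l++,r--

palindrome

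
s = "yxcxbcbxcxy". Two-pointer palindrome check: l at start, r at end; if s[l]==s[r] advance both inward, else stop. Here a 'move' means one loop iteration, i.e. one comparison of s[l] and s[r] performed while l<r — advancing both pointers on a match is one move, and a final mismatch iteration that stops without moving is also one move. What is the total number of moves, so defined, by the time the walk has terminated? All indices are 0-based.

l=0 r=10: 'y'=='y', l++,r--
l=1 r=9: 'x'=='x', l++,r--
l=2 r=8: 'c'=='c', l++,r--
l=3 r=7: 'x'=='x', l++,r--
l=4 r=6: 'b'=='b', l++,r--

5 moves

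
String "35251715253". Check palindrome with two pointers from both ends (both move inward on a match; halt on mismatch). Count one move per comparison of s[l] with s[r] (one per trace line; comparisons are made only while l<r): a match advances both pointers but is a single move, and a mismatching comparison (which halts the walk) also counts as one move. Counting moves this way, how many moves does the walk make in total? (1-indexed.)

l=1 r=11: '3'=='3', l++,r--
l=2 r=10: '5'=='5', l++,r--
l=3 r=9: '2'=='2', l++,r--
l=4 r=8: '5'=='5', l++,r--
l=5 r=7: '1'=='1', l++,r--

5 moves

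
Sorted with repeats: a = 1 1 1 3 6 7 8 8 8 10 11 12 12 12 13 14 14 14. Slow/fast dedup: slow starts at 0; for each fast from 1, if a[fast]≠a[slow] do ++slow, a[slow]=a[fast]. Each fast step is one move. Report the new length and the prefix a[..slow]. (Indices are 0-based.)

length 10; prefix = [1, 3, 6, 7, 8, 10, 11, 12, 13, 14]

slow=0 fast=1: a[fast]=1=a[slow] dup, fast++
slow=0 fast=2: a[fast]=1=a[slow] dup, fast++
slow=0 fast=3: a[fast]=3≠a[slow]=1 write a[1]=3, slow++,fast++
slow=1 fast=4: a[fast]=6≠a[slow]=3 write a[2]=6, slow++,fast++
slow=2 fast=5: a[fast]=7≠a[slow]=6 write a[3]=7, slow++,fast++
slow=3 fast=6: a[fast]=8≠a[slow]=7 write a[4]=8, slow++,fast++
slow=4 fast=7: a[fast]=8=a[slow] dup, fast++
slow=4 fast=8: a[fast]=8=a[slow] dup, fast++
slow=4 fast=9: a[fast]=10≠a[slow]=8 write a[5]=10, slow++,fast++
slow=5 fast=10: a[fast]=11≠a[slow]=10 write a[6]=11, slow++,fast++
slow=6 fast=11: a[fast]=12≠a[slow]=11 write a[7]=12, slow++,fast++
slow=7 fast=12: a[fast]=12=a[slow] dup, fast++
slow=7 fast=13: a[fast]=12=a[slow] dup, fast++
slow=7 fast=14: a[fast]=13≠a[slow]=12 write a[8]=13, slow++,fast++
slow=8 fast=15: a[fast]=14≠a[slow]=13 write a[9]=14, slow++,fast++
slow=9 fast=16: a[fast]=14=a[slow] dup, fast++
slow=9 fast=17: a[fast]=14=a[slow] dup, fast++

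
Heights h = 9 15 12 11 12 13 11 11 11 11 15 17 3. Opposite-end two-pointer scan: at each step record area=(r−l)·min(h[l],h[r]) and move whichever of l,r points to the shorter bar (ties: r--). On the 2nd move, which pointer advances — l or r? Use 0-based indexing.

l=0 r=12: min(9,3)*12=36 best=36 *, r--
l=0 r=11: min(9,17)*11=99 best=99 *, l++

l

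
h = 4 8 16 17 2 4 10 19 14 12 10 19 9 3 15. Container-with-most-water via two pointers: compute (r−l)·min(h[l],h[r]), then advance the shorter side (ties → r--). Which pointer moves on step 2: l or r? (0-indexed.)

l

l=0 r=14: min(4,15)*14=56 best=56 *, l++
l=1 r=14: min(8,15)*13=104 best=104 *, l++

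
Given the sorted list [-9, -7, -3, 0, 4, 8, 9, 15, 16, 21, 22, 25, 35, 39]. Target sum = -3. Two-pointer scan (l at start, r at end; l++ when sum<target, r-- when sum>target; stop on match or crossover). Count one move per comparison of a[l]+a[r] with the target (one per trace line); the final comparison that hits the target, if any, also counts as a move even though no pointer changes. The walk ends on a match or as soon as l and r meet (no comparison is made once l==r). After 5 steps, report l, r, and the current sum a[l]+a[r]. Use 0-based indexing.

l=0 r=13: -9+39=30 >-3, r--
l=0 r=12: -9+35=26 >-3, r--
l=0 r=11: -9+25=16 >-3, r--
l=0 r=10: -9+22=13 >-3, r--
l=0 r=9: -9+21=12 >-3, r--

l=0, r=8, sum=7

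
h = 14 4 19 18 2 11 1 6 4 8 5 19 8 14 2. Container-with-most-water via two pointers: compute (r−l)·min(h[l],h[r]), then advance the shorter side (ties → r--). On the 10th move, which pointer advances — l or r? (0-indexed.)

l=0 r=14: min(14,2)*14=28 best=28 *, r--
l=0 r=13: min(14,14)*13=182 best=182 *, r--
l=0 r=12: min(14,8)*12=96 best=182, r--
l=0 r=11: min(14,19)*11=154 best=182, l++
l=1 r=11: min(4,19)*10=40 best=182, l++
l=2 r=11: min(19,19)*9=171 best=182, r--
l=2 r=10: min(19,5)*8=40 best=182, r--
l=2 r=9: min(19,8)*7=56 best=182, r--
l=2 r=8: min(19,4)*6=24 best=182, r--
l=2 r=7: min(19,6)*5=30 best=182, r--

r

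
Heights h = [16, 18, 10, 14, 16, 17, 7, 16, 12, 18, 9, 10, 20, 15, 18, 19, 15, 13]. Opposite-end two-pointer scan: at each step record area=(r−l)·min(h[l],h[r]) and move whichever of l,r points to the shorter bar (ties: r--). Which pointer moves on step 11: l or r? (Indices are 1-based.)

l

[1,18] min(16,13)*17=221 best=221 * → r--
[1,17] min(16,15)*16=240 best=240 * → r--
[1,16] min(16,19)*15=240 best=240 → l++
[2,16] min(18,19)*14=252 best=252 * → l++
[3,16] min(10,19)*13=130 best=252 → l++
[4,16] min(14,19)*12=168 best=252 → l++
[5,16] min(16,19)*11=176 best=252 → l++
[6,16] min(17,19)*10=170 best=252 → l++
[7,16] min(7,19)*9=63 best=252 → l++
[8,16] min(16,19)*8=128 best=252 → l++
[9,16] min(12,19)*7=84 best=252 → l++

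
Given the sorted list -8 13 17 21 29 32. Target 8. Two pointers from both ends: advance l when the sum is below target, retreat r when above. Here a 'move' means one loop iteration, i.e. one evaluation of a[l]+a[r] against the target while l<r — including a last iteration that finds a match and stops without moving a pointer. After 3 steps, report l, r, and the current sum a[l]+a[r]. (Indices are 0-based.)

l=0 r=5: -8+32=24 >8, r--
l=0 r=4: -8+29=21 >8, r--
l=0 r=3: -8+21=13 >8, r--

l=0, r=2, sum=9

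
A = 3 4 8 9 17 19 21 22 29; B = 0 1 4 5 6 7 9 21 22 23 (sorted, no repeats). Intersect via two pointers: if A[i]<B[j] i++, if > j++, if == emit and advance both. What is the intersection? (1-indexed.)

intersection = [4, 9, 21, 22]

[i=1,j=1] 3>0 → j++
[i=1,j=2] 3>1 → j++
[i=1,j=3] 3<4 → i++
[i=2,j=3] 4==4 emit → i++,j++
[i=3,j=4] 8>5 → j++
[i=3,j=5] 8>6 → j++
[i=3,j=6] 8>7 → j++
[i=3,j=7] 8<9 → i++
[i=4,j=7] 9==9 emit → i++,j++
[i=5,j=8] 17<21 → i++
[i=6,j=8] 19<21 → i++
[i=7,j=8] 21==21 emit → i++,j++
[i=8,j=9] 22==22 emit → i++,j++
[i=9,j=10] 29>23 → j++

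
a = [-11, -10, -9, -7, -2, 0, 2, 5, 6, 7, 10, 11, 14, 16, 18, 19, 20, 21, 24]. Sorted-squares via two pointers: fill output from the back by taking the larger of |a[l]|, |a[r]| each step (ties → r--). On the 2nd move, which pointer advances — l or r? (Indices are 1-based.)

r

l=1 r=19: |-11|<=|24| out[19]=576, r--
l=1 r=18: |-11|<=|21| out[18]=441, r--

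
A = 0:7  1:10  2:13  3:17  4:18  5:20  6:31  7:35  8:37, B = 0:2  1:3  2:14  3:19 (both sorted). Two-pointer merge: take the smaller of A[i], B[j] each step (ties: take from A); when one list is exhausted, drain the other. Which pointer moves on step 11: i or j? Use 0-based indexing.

i=0 j=0: A[i]=7>B[j]=2 take 2, j++
i=0 j=1: A[i]=7>B[j]=3 take 3, j++
i=0 j=2: A[i]=7<=B[j]=14 take 7, i++
i=1 j=2: A[i]=10<=B[j]=14 take 10, i++
i=2 j=2: A[i]=13<=B[j]=14 take 13, i++
i=3 j=2: A[i]=17>B[j]=14 take 14, j++
i=3 j=3: A[i]=17<=B[j]=19 take 17, i++
i=4 j=3: A[i]=18<=B[j]=19 take 18, i++
i=5 j=3: A[i]=20>B[j]=19 take 19, j++
i=5 j=4: B done, take A[i]=20, i++
i=6 j=4: B done, take A[i]=31, i++

i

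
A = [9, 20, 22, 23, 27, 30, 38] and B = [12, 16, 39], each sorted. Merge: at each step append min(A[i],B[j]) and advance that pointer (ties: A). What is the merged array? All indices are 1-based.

[9, 12, 16, 20, 22, 23, 27, 30, 38, 39]

i=1 j=1: A[i]=9<=B[j]=12 take 9, i++
i=2 j=1: A[i]=20>B[j]=12 take 12, j++
i=2 j=2: A[i]=20>B[j]=16 take 16, j++
i=2 j=3: A[i]=20<=B[j]=39 take 20, i++
i=3 j=3: A[i]=22<=B[j]=39 take 22, i++
i=4 j=3: A[i]=23<=B[j]=39 take 23, i++
i=5 j=3: A[i]=27<=B[j]=39 take 27, i++
i=6 j=3: A[i]=30<=B[j]=39 take 30, i++
i=7 j=3: A[i]=38<=B[j]=39 take 38, i++
i=8 j=3: A done, take B[j]=39, j++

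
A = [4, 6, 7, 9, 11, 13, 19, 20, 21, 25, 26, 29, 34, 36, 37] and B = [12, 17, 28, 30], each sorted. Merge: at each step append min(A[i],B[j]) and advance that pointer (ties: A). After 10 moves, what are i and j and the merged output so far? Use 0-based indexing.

i=8, j=2, merged so far=[4, 6, 7, 9, 11, 12, 13, 17, 19, 20]

[i=0,j=0] A[i]=4<=B[j]=12 take 4 → i++
[i=1,j=0] A[i]=6<=B[j]=12 take 6 → i++
[i=2,j=0] A[i]=7<=B[j]=12 take 7 → i++
[i=3,j=0] A[i]=9<=B[j]=12 take 9 → i++
[i=4,j=0] A[i]=11<=B[j]=12 take 11 → i++
[i=5,j=0] A[i]=13>B[j]=12 take 12 → j++
[i=5,j=1] A[i]=13<=B[j]=17 take 13 → i++
[i=6,j=1] A[i]=19>B[j]=17 take 17 → j++
[i=6,j=2] A[i]=19<=B[j]=28 take 19 → i++
[i=7,j=2] A[i]=20<=B[j]=28 take 20 → i++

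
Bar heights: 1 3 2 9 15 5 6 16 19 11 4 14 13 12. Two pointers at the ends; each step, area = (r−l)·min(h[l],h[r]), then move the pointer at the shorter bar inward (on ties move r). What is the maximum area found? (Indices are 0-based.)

l=0 r=13: min(1,12)*13=13 best=13 *, l++
l=1 r=13: min(3,12)*12=36 best=36 *, l++
l=2 r=13: min(2,12)*11=22 best=36, l++
l=3 r=13: min(9,12)*10=90 best=90 *, l++
l=4 r=13: min(15,12)*9=108 best=108 *, r--
l=4 r=12: min(15,13)*8=104 best=108, r--
l=4 r=11: min(15,14)*7=98 best=108, r--
l=4 r=10: min(15,4)*6=24 best=108, r--
l=4 r=9: min(15,11)*5=55 best=108, r--
l=4 r=8: min(15,19)*4=60 best=108, l++
l=5 r=8: min(5,19)*3=15 best=108, l++
l=6 r=8: min(6,19)*2=12 best=108, l++
l=7 r=8: min(16,19)*1=16 best=108, l++

max area = 108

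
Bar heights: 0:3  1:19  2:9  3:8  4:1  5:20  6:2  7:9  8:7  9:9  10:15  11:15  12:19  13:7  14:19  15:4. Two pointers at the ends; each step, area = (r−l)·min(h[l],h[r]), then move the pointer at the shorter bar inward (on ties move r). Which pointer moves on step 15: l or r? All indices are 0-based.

l=0 r=15: min(3,4)*15=45 best=45 *, l++
l=1 r=15: min(19,4)*14=56 best=56 *, r--
l=1 r=14: min(19,19)*13=247 best=247 *, r--
l=1 r=13: min(19,7)*12=84 best=247, r--
l=1 r=12: min(19,19)*11=209 best=247, r--
l=1 r=11: min(19,15)*10=150 best=247, r--
l=1 r=10: min(19,15)*9=135 best=247, r--
l=1 r=9: min(19,9)*8=72 best=247, r--
l=1 r=8: min(19,7)*7=49 best=247, r--
l=1 r=7: min(19,9)*6=54 best=247, r--
l=1 r=6: min(19,2)*5=10 best=247, r--
l=1 r=5: min(19,20)*4=76 best=247, l++
l=2 r=5: min(9,20)*3=27 best=247, l++
l=3 r=5: min(8,20)*2=16 best=247, l++
l=4 r=5: min(1,20)*1=1 best=247, l++

l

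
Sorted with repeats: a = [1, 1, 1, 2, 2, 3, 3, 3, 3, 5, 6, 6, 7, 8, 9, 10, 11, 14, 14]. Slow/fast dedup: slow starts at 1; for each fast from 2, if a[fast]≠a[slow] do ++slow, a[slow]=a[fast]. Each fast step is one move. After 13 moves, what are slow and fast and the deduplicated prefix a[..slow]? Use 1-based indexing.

slow=1 fast=2: a[fast]=1=a[slow] dup, fast++
slow=1 fast=3: a[fast]=1=a[slow] dup, fast++
slow=1 fast=4: a[fast]=2≠a[slow]=1 write a[2]=2, slow++,fast++
slow=2 fast=5: a[fast]=2=a[slow] dup, fast++
slow=2 fast=6: a[fast]=3≠a[slow]=2 write a[3]=3, slow++,fast++
slow=3 fast=7: a[fast]=3=a[slow] dup, fast++
slow=3 fast=8: a[fast]=3=a[slow] dup, fast++
slow=3 fast=9: a[fast]=3=a[slow] dup, fast++
slow=3 fast=10: a[fast]=5≠a[slow]=3 write a[4]=5, slow++,fast++
slow=4 fast=11: a[fast]=6≠a[slow]=5 write a[5]=6, slow++,fast++
slow=5 fast=12: a[fast]=6=a[slow] dup, fast++
slow=5 fast=13: a[fast]=7≠a[slow]=6 write a[6]=7, slow++,fast++
slow=6 fast=14: a[fast]=8≠a[slow]=7 write a[7]=8, slow++,fast++

slow=7, fast=15, prefix=[1, 2, 3, 5, 6, 7, 8]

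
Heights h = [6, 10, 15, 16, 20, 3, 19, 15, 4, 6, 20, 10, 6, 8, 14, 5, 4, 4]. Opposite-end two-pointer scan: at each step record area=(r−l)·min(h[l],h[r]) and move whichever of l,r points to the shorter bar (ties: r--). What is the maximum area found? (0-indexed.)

max area = 168

[0,17] min(6,4)*17=68 best=68 * → r--
[0,16] min(6,4)*16=64 best=68 → r--
[0,15] min(6,5)*15=75 best=75 * → r--
[0,14] min(6,14)*14=84 best=84 * → l++
[1,14] min(10,14)*13=130 best=130 * → l++
[2,14] min(15,14)*12=168 best=168 * → r--
[2,13] min(15,8)*11=88 best=168 → r--
[2,12] min(15,6)*10=60 best=168 → r--
[2,11] min(15,10)*9=90 best=168 → r--
[2,10] min(15,20)*8=120 best=168 → l++
[3,10] min(16,20)*7=112 best=168 → l++
[4,10] min(20,20)*6=120 best=168 → r--
[4,9] min(20,6)*5=30 best=168 → r--
[4,8] min(20,4)*4=16 best=168 → r--
[4,7] min(20,15)*3=45 best=168 → r--
[4,6] min(20,19)*2=38 best=168 → r--
[4,5] min(20,3)*1=3 best=168 → r--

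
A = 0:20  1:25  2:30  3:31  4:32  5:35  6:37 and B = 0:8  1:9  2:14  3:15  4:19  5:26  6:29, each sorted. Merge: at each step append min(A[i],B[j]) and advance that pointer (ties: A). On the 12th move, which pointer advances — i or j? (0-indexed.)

[i=0,j=0] A[i]=20>B[j]=8 take 8 → j++
[i=0,j=1] A[i]=20>B[j]=9 take 9 → j++
[i=0,j=2] A[i]=20>B[j]=14 take 14 → j++
[i=0,j=3] A[i]=20>B[j]=15 take 15 → j++
[i=0,j=4] A[i]=20>B[j]=19 take 19 → j++
[i=0,j=5] A[i]=20<=B[j]=26 take 20 → i++
[i=1,j=5] A[i]=25<=B[j]=26 take 25 → i++
[i=2,j=5] A[i]=30>B[j]=26 take 26 → j++
[i=2,j=6] A[i]=30>B[j]=29 take 29 → j++
[i=2,j=7] B done, take A[i]=30 → i++
[i=3,j=7] B done, take A[i]=31 → i++
[i=4,j=7] B done, take A[i]=32 → i++

i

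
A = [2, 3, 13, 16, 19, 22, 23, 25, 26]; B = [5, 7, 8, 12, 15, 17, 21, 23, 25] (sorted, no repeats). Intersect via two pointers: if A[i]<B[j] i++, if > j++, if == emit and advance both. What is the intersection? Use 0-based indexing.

[i=0,j=0] 2<5 → i++
[i=1,j=0] 3<5 → i++
[i=2,j=0] 13>5 → j++
[i=2,j=1] 13>7 → j++
[i=2,j=2] 13>8 → j++
[i=2,j=3] 13>12 → j++
[i=2,j=4] 13<15 → i++
[i=3,j=4] 16>15 → j++
[i=3,j=5] 16<17 → i++
[i=4,j=5] 19>17 → j++
[i=4,j=6] 19<21 → i++
[i=5,j=6] 22>21 → j++
[i=5,j=7] 22<23 → i++
[i=6,j=7] 23==23 emit → i++,j++
[i=7,j=8] 25==25 emit → i++,j++

intersection = [23, 25]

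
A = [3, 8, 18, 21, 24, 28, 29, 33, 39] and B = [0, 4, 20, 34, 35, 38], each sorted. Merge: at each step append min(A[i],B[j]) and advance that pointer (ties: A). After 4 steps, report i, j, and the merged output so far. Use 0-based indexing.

i=2, j=2, merged so far=[0, 3, 4, 8]

[i=0,j=0] A[i]=3>B[j]=0 take 0 → j++
[i=0,j=1] A[i]=3<=B[j]=4 take 3 → i++
[i=1,j=1] A[i]=8>B[j]=4 take 4 → j++
[i=1,j=2] A[i]=8<=B[j]=20 take 8 → i++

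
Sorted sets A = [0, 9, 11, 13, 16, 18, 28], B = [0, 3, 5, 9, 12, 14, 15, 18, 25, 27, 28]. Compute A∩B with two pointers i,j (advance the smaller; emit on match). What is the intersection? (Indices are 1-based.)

intersection = [0, 9, 18, 28]

i=1 j=1: 0==0 emit, i++,j++
i=2 j=2: 9>3, j++
i=2 j=3: 9>5, j++
i=2 j=4: 9==9 emit, i++,j++
i=3 j=5: 11<12, i++
i=4 j=5: 13>12, j++
i=4 j=6: 13<14, i++
i=5 j=6: 16>14, j++
i=5 j=7: 16>15, j++
i=5 j=8: 16<18, i++
i=6 j=8: 18==18 emit, i++,j++
i=7 j=9: 28>25, j++
i=7 j=10: 28>27, j++
i=7 j=11: 28==28 emit, i++,j++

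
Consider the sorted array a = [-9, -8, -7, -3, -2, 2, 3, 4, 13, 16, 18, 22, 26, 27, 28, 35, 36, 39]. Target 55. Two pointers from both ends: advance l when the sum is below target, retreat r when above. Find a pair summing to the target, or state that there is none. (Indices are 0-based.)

(16, 39)

[0,17] -9+39=30 <55 → l++
[1,17] -8+39=31 <55 → l++
[2,17] -7+39=32 <55 → l++
[3,17] -3+39=36 <55 → l++
[4,17] -2+39=37 <55 → l++
[5,17] 2+39=41 <55 → l++
[6,17] 3+39=42 <55 → l++
[7,17] 4+39=43 <55 → l++
[8,17] 13+39=52 <55 → l++
[9,17] 16+39=55 → found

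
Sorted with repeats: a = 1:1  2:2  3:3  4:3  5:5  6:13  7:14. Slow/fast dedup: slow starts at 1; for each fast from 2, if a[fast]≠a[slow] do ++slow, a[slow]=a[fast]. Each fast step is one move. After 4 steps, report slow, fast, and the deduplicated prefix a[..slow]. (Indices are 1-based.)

slow=4, fast=6, prefix=[1, 2, 3, 5]

(s=1,f=2) a[fast]=2≠a[slow]=1 write a[2]=2 → slow++,fast++
(s=2,f=3) a[fast]=3≠a[slow]=2 write a[3]=3 → slow++,fast++
(s=3,f=4) a[fast]=3=a[slow] dup → fast++
(s=3,f=5) a[fast]=5≠a[slow]=3 write a[4]=5 → slow++,fast++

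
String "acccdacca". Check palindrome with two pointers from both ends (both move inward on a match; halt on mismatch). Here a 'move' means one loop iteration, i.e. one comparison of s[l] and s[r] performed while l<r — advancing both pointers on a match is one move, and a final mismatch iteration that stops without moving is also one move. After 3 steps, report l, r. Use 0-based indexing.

l=3, r=5

[0,8] 'a'=='a' → l++,r--
[1,7] 'c'=='c' → l++,r--
[2,6] 'c'=='c' → l++,r--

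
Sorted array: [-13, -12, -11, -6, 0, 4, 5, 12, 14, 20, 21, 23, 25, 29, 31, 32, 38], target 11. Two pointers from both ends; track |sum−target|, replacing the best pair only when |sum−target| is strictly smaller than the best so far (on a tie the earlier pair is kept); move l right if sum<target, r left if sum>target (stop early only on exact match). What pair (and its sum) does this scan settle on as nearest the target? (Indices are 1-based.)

pair (-12, 23) with sum 11 (|Δ|=0)

l=1 r=17: -13+38=25 d=14 *, r--
l=1 r=16: -13+32=19 d=8 *, r--
l=1 r=15: -13+31=18 d=7 *, r--
l=1 r=14: -13+29=16 d=5 *, r--
l=1 r=13: -13+25=12 d=1 *, r--
l=1 r=12: -13+23=10 d=1, l++
l=2 r=12: -12+23=11 d=0 *, stop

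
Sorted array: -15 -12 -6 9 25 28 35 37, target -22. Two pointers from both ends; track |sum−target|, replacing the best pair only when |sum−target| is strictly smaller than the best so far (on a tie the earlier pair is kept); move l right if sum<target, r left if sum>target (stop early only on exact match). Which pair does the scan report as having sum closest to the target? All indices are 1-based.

pair (-15, -6) with sum -21 (|Δ|=1)

[1,8] -15+37=22 d=44 * → r--
[1,7] -15+35=20 d=42 * → r--
[1,6] -15+28=13 d=35 * → r--
[1,5] -15+25=10 d=32 * → r--
[1,4] -15+9=-6 d=16 * → r--
[1,3] -15+-6=-21 d=1 * → r--
[1,2] -15+-12=-27 d=5 → l++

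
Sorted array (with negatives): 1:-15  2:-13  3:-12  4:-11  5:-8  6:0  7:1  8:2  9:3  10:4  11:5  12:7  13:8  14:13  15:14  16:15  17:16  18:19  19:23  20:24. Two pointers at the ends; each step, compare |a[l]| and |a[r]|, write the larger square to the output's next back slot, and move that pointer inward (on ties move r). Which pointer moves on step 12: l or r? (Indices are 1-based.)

r

[1,20] |-15|<=|24| out[20]=576 → r--
[1,19] |-15|<=|23| out[19]=529 → r--
[1,18] |-15|<=|19| out[18]=361 → r--
[1,17] |-15|<=|16| out[17]=256 → r--
[1,16] |-15|<=|15| out[16]=225 → r--
[1,15] |-15|>|14| out[15]=225 → l++
[2,15] |-13|<=|14| out[14]=196 → r--
[2,14] |-13|<=|13| out[13]=169 → r--
[2,13] |-13|>|8| out[12]=169 → l++
[3,13] |-12|>|8| out[11]=144 → l++
[4,13] |-11|>|8| out[10]=121 → l++
[5,13] |-8|<=|8| out[9]=64 → r--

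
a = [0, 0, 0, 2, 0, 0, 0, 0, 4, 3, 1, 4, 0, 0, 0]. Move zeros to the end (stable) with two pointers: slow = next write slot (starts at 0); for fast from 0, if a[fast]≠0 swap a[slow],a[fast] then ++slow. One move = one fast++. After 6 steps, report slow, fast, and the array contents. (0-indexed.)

(s=0,f=0) a[fast]=0 → fast++
(s=0,f=1) a[fast]=0 → fast++
(s=0,f=2) a[fast]=0 → fast++
(s=0,f=3) a[fast]=2≠0 swap→a[0]=2 → slow++,fast++
(s=1,f=4) a[fast]=0 → fast++
(s=1,f=5) a[fast]=0 → fast++

slow=1, fast=6, a=[2, 0, 0, 0, 0, 0, 0, 0, 4, 3, 1, 4, 0, 0, 0]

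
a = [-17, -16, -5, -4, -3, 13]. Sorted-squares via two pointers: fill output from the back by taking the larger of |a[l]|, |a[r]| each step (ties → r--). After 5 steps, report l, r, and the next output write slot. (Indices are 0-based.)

l=4, r=4, next write slot=0

[0,5] |-17|>|13| out[5]=289 → l++
[1,5] |-16|>|13| out[4]=256 → l++
[2,5] |-5|<=|13| out[3]=169 → r--
[2,4] |-5|>|-3| out[2]=25 → l++
[3,4] |-4|>|-3| out[1]=16 → l++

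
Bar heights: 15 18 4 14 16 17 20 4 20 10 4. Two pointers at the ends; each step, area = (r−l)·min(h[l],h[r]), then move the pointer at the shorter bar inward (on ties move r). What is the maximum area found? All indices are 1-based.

max area = 126

l=1 r=11: min(15,4)*10=40 best=40 *, r--
l=1 r=10: min(15,10)*9=90 best=90 *, r--
l=1 r=9: min(15,20)*8=120 best=120 *, l++
l=2 r=9: min(18,20)*7=126 best=126 *, l++
l=3 r=9: min(4,20)*6=24 best=126, l++
l=4 r=9: min(14,20)*5=70 best=126, l++
l=5 r=9: min(16,20)*4=64 best=126, l++
l=6 r=9: min(17,20)*3=51 best=126, l++
l=7 r=9: min(20,20)*2=40 best=126, r--
l=7 r=8: min(20,4)*1=4 best=126, r--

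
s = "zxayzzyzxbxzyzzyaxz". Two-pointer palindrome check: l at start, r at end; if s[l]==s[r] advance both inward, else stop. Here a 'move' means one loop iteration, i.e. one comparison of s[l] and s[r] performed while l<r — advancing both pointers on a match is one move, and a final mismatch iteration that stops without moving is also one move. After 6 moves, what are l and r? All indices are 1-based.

l=7, r=13

l=1 r=19: 'z'=='z', l++,r--
l=2 r=18: 'x'=='x', l++,r--
l=3 r=17: 'a'=='a', l++,r--
l=4 r=16: 'y'=='y', l++,r--
l=5 r=15: 'z'=='z', l++,r--
l=6 r=14: 'z'=='z', l++,r--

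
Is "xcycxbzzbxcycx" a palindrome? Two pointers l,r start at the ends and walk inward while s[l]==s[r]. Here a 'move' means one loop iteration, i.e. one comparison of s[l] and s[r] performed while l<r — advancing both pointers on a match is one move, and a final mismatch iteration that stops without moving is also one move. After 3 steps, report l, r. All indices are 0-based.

[0,13] 'x'=='x' → l++,r--
[1,12] 'c'=='c' → l++,r--
[2,11] 'y'=='y' → l++,r--

l=3, r=10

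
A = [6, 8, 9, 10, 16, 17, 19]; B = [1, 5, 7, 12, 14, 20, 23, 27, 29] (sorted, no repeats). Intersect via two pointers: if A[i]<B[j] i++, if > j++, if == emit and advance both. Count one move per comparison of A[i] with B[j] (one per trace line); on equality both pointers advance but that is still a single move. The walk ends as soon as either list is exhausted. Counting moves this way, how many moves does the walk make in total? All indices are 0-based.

[i=0,j=0] 6>1 → j++
[i=0,j=1] 6>5 → j++
[i=0,j=2] 6<7 → i++
[i=1,j=2] 8>7 → j++
[i=1,j=3] 8<12 → i++
[i=2,j=3] 9<12 → i++
[i=3,j=3] 10<12 → i++
[i=4,j=3] 16>12 → j++
[i=4,j=4] 16>14 → j++
[i=4,j=5] 16<20 → i++
[i=5,j=5] 17<20 → i++
[i=6,j=5] 19<20 → i++

12 moves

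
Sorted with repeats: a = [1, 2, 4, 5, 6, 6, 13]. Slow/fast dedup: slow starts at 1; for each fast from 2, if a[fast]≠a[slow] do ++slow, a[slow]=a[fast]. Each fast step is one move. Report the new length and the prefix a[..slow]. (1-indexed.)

length 6; prefix = [1, 2, 4, 5, 6, 13]

(s=1,f=2) a[fast]=2≠a[slow]=1 write a[2]=2 → slow++,fast++
(s=2,f=3) a[fast]=4≠a[slow]=2 write a[3]=4 → slow++,fast++
(s=3,f=4) a[fast]=5≠a[slow]=4 write a[4]=5 → slow++,fast++
(s=4,f=5) a[fast]=6≠a[slow]=5 write a[5]=6 → slow++,fast++
(s=5,f=6) a[fast]=6=a[slow] dup → fast++
(s=5,f=7) a[fast]=13≠a[slow]=6 write a[6]=13 → slow++,fast++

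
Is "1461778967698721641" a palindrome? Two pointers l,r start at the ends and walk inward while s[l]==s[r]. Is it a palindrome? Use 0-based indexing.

not a palindrome (mismatch at 4,14)

[0,18] '1'=='1' → l++,r--
[1,17] '4'=='4' → l++,r--
[2,16] '6'=='6' → l++,r--
[3,15] '1'=='1' → l++,r--
[4,14] '7'!='2' → stop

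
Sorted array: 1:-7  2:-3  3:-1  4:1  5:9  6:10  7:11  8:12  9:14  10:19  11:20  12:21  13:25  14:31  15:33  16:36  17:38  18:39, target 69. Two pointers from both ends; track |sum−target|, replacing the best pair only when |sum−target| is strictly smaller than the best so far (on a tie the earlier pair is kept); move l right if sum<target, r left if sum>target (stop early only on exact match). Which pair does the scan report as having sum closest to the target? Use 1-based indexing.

pair (31, 38) with sum 69 (|Δ|=0)

[1,18] -7+39=32 d=37 * → l++
[2,18] -3+39=36 d=33 * → l++
[3,18] -1+39=38 d=31 * → l++
[4,18] 1+39=40 d=29 * → l++
[5,18] 9+39=48 d=21 * → l++
[6,18] 10+39=49 d=20 * → l++
[7,18] 11+39=50 d=19 * → l++
[8,18] 12+39=51 d=18 * → l++
[9,18] 14+39=53 d=16 * → l++
[10,18] 19+39=58 d=11 * → l++
[11,18] 20+39=59 d=10 * → l++
[12,18] 21+39=60 d=9 * → l++
[13,18] 25+39=64 d=5 * → l++
[14,18] 31+39=70 d=1 * → r--
[14,17] 31+38=69 d=0 * → stop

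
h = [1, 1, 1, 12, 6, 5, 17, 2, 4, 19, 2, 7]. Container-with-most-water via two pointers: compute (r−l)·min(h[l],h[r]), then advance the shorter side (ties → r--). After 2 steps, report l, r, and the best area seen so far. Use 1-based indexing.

l=3, r=12, best area=11

l=1 r=12: min(1,7)*11=11 best=11 *, l++
l=2 r=12: min(1,7)*10=10 best=11, l++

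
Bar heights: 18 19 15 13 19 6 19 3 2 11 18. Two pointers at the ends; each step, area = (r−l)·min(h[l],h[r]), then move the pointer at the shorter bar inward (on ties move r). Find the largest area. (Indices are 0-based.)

max area = 180

l=0 r=10: min(18,18)*10=180 best=180 *, r--
l=0 r=9: min(18,11)*9=99 best=180, r--
l=0 r=8: min(18,2)*8=16 best=180, r--
l=0 r=7: min(18,3)*7=21 best=180, r--
l=0 r=6: min(18,19)*6=108 best=180, l++
l=1 r=6: min(19,19)*5=95 best=180, r--
l=1 r=5: min(19,6)*4=24 best=180, r--
l=1 r=4: min(19,19)*3=57 best=180, r--
l=1 r=3: min(19,13)*2=26 best=180, r--
l=1 r=2: min(19,15)*1=15 best=180, r--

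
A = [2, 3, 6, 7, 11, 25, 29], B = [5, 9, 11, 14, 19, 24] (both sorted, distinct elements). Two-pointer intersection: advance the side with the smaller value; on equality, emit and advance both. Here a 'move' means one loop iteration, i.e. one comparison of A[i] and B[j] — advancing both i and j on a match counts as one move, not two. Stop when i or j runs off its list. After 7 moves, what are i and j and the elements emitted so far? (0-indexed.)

i=5, j=3, emitted=[11]

i=0 j=0: 2<5, i++
i=1 j=0: 3<5, i++
i=2 j=0: 6>5, j++
i=2 j=1: 6<9, i++
i=3 j=1: 7<9, i++
i=4 j=1: 11>9, j++
i=4 j=2: 11==11 emit, i++,j++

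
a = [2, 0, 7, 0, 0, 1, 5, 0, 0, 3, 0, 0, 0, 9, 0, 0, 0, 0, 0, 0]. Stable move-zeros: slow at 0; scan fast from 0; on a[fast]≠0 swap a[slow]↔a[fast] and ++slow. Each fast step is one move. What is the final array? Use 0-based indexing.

[2, 7, 1, 5, 3, 9, 0, 0, 0, 0, 0, 0, 0, 0, 0, 0, 0, 0, 0, 0]

slow=0 fast=0: a[fast]=2≠0 swap→a[0]=2, slow++,fast++
slow=1 fast=1: a[fast]=0, fast++
slow=1 fast=2: a[fast]=7≠0 swap→a[1]=7, slow++,fast++
slow=2 fast=3: a[fast]=0, fast++
slow=2 fast=4: a[fast]=0, fast++
slow=2 fast=5: a[fast]=1≠0 swap→a[2]=1, slow++,fast++
slow=3 fast=6: a[fast]=5≠0 swap→a[3]=5, slow++,fast++
slow=4 fast=7: a[fast]=0, fast++
slow=4 fast=8: a[fast]=0, fast++
slow=4 fast=9: a[fast]=3≠0 swap→a[4]=3, slow++,fast++
slow=5 fast=10: a[fast]=0, fast++
slow=5 fast=11: a[fast]=0, fast++
slow=5 fast=12: a[fast]=0, fast++
slow=5 fast=13: a[fast]=9≠0 swap→a[5]=9, slow++,fast++
slow=6 fast=14: a[fast]=0, fast++
slow=6 fast=15: a[fast]=0, fast++
slow=6 fast=16: a[fast]=0, fast++
slow=6 fast=17: a[fast]=0, fast++
slow=6 fast=18: a[fast]=0, fast++
slow=6 fast=19: a[fast]=0, fast++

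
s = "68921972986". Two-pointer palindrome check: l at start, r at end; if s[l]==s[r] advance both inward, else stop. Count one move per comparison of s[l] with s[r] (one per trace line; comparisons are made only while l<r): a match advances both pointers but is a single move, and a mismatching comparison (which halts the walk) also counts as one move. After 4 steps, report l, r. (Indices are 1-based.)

[1,11] '6'=='6' → l++,r--
[2,10] '8'=='8' → l++,r--
[3,9] '9'=='9' → l++,r--
[4,8] '2'=='2' → l++,r--

l=5, r=7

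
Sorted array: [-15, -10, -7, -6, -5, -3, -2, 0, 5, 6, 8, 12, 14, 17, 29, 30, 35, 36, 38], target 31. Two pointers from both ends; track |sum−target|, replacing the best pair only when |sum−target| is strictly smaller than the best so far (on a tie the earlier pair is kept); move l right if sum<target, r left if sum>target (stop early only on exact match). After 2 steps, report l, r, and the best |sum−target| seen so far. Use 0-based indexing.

l=2, r=18, best |Δ|=3

[0,18] -15+38=23 d=8 * → l++
[1,18] -10+38=28 d=3 * → l++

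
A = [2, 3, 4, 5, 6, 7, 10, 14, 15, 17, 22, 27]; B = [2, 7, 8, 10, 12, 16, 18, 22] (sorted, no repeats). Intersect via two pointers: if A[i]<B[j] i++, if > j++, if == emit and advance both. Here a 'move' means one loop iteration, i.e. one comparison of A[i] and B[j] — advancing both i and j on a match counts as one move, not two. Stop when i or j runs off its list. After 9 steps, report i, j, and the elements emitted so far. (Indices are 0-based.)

i=7, j=5, emitted=[2, 7, 10]

i=0 j=0: 2==2 emit, i++,j++
i=1 j=1: 3<7, i++
i=2 j=1: 4<7, i++
i=3 j=1: 5<7, i++
i=4 j=1: 6<7, i++
i=5 j=1: 7==7 emit, i++,j++
i=6 j=2: 10>8, j++
i=6 j=3: 10==10 emit, i++,j++
i=7 j=4: 14>12, j++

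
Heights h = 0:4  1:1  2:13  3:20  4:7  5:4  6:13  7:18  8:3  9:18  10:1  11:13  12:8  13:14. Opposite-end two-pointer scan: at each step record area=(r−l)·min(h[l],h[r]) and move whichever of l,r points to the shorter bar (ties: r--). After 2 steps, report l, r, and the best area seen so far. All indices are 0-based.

[0,13] min(4,14)*13=52 best=52 * → l++
[1,13] min(1,14)*12=12 best=52 → l++

l=2, r=13, best area=52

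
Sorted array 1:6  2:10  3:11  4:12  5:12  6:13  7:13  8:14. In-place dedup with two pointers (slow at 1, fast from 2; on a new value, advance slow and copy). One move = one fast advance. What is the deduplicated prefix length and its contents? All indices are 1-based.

length 6; prefix = [6, 10, 11, 12, 13, 14]

(s=1,f=2) a[fast]=10≠a[slow]=6 write a[2]=10 → slow++,fast++
(s=2,f=3) a[fast]=11≠a[slow]=10 write a[3]=11 → slow++,fast++
(s=3,f=4) a[fast]=12≠a[slow]=11 write a[4]=12 → slow++,fast++
(s=4,f=5) a[fast]=12=a[slow] dup → fast++
(s=4,f=6) a[fast]=13≠a[slow]=12 write a[5]=13 → slow++,fast++
(s=5,f=7) a[fast]=13=a[slow] dup → fast++
(s=5,f=8) a[fast]=14≠a[slow]=13 write a[6]=14 → slow++,fast++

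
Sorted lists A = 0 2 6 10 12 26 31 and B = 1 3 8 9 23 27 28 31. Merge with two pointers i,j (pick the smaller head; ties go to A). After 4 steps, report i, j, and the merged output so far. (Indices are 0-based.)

i=2, j=2, merged so far=[0, 1, 2, 3]

i=0 j=0: A[i]=0<=B[j]=1 take 0, i++
i=1 j=0: A[i]=2>B[j]=1 take 1, j++
i=1 j=1: A[i]=2<=B[j]=3 take 2, i++
i=2 j=1: A[i]=6>B[j]=3 take 3, j++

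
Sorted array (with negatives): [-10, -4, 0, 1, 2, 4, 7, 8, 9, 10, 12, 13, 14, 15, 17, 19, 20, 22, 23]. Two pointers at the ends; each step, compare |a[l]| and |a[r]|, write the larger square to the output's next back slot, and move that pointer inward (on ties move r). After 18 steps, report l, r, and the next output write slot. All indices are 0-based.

l=0 r=18: |-10|<=|23| out[18]=529, r--
l=0 r=17: |-10|<=|22| out[17]=484, r--
l=0 r=16: |-10|<=|20| out[16]=400, r--
l=0 r=15: |-10|<=|19| out[15]=361, r--
l=0 r=14: |-10|<=|17| out[14]=289, r--
l=0 r=13: |-10|<=|15| out[13]=225, r--
l=0 r=12: |-10|<=|14| out[12]=196, r--
l=0 r=11: |-10|<=|13| out[11]=169, r--
l=0 r=10: |-10|<=|12| out[10]=144, r--
l=0 r=9: |-10|<=|10| out[9]=100, r--
l=0 r=8: |-10|>|9| out[8]=100, l++
l=1 r=8: |-4|<=|9| out[7]=81, r--
l=1 r=7: |-4|<=|8| out[6]=64, r--
l=1 r=6: |-4|<=|7| out[5]=49, r--
l=1 r=5: |-4|<=|4| out[4]=16, r--
l=1 r=4: |-4|>|2| out[3]=16, l++
l=2 r=4: |0|<=|2| out[2]=4, r--
l=2 r=3: |0|<=|1| out[1]=1, r--

l=2, r=2, next write slot=0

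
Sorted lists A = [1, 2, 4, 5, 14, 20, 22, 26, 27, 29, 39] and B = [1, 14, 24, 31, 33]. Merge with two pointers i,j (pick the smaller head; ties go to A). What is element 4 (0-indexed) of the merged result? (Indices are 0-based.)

[i=0,j=0] A[i]=1<=B[j]=1 take 1 → i++
[i=1,j=0] A[i]=2>B[j]=1 take 1 → j++
[i=1,j=1] A[i]=2<=B[j]=14 take 2 → i++
[i=2,j=1] A[i]=4<=B[j]=14 take 4 → i++
[i=3,j=1] A[i]=5<=B[j]=14 take 5 → i++
[i=4,j=1] A[i]=14<=B[j]=14 take 14 → i++
[i=5,j=1] A[i]=20>B[j]=14 take 14 → j++
[i=5,j=2] A[i]=20<=B[j]=24 take 20 → i++
[i=6,j=2] A[i]=22<=B[j]=24 take 22 → i++
[i=7,j=2] A[i]=26>B[j]=24 take 24 → j++
[i=7,j=3] A[i]=26<=B[j]=31 take 26 → i++
[i=8,j=3] A[i]=27<=B[j]=31 take 27 → i++
[i=9,j=3] A[i]=29<=B[j]=31 take 29 → i++
[i=10,j=3] A[i]=39>B[j]=31 take 31 → j++
[i=10,j=4] A[i]=39>B[j]=33 take 33 → j++
[i=10,j=5] B done, take A[i]=39 → i++

merged[4] = 5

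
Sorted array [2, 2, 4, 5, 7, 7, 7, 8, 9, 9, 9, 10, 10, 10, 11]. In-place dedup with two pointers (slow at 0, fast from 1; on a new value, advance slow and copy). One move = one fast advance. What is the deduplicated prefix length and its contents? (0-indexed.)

length 8; prefix = [2, 4, 5, 7, 8, 9, 10, 11]

(s=0,f=1) a[fast]=2=a[slow] dup → fast++
(s=0,f=2) a[fast]=4≠a[slow]=2 write a[1]=4 → slow++,fast++
(s=1,f=3) a[fast]=5≠a[slow]=4 write a[2]=5 → slow++,fast++
(s=2,f=4) a[fast]=7≠a[slow]=5 write a[3]=7 → slow++,fast++
(s=3,f=5) a[fast]=7=a[slow] dup → fast++
(s=3,f=6) a[fast]=7=a[slow] dup → fast++
(s=3,f=7) a[fast]=8≠a[slow]=7 write a[4]=8 → slow++,fast++
(s=4,f=8) a[fast]=9≠a[slow]=8 write a[5]=9 → slow++,fast++
(s=5,f=9) a[fast]=9=a[slow] dup → fast++
(s=5,f=10) a[fast]=9=a[slow] dup → fast++
(s=5,f=11) a[fast]=10≠a[slow]=9 write a[6]=10 → slow++,fast++
(s=6,f=12) a[fast]=10=a[slow] dup → fast++
(s=6,f=13) a[fast]=10=a[slow] dup → fast++
(s=6,f=14) a[fast]=11≠a[slow]=10 write a[7]=11 → slow++,fast++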